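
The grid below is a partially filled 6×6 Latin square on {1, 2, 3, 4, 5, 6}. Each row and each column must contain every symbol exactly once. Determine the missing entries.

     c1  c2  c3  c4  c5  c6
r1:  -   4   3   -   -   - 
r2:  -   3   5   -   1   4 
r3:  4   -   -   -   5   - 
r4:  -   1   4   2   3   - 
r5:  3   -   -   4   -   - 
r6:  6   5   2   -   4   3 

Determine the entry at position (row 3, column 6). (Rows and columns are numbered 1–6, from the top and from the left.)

1

(r2,c1) = 2
(r2,c4) = 6
(r4,c1) = 5
(r4,c6) = 6
(r6,c4) = 1
(r1,c1) = 1
(r1,c4) = 5
(r1,c6) = 2
(r3,c4) = 3
(r3,c6) = 1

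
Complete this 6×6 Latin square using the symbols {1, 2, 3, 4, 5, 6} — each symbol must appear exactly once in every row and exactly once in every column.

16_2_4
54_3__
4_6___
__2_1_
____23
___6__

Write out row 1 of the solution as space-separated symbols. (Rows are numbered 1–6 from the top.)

(r2,c3) = 1
(r2,c5) = 6
(r2,c6) = 2
(r5,c1) = 6
(r4,c1) = 3
(r4,c2) = 5
(r4,c4) = 4
(r4,c6) = 6
(r5,c2) = 1
(r5,c4) = 5
(r6,c1) = 2
(r6,c2) = 3
(r3,c2) = 2
(r3,c4) = 1
(r3,c6) = 5
(r5,c3) = 4
(r6,c3) = 5
(r6,c5) = 4
(r6,c6) = 1
(r1,c3) = 3
(r1,c5) = 5

1 6 3 2 5 4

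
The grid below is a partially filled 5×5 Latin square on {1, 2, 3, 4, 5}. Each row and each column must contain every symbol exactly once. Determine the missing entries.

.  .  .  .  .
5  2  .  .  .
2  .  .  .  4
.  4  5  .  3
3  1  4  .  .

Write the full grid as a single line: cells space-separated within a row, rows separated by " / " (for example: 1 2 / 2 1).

(r2,c5) = 1
(r4,c1) = 1
(r4,c4) = 2
(r5,c4) = 5
(r5,c5) = 2
(r1,c1) = 4
(r1,c5) = 5
(r2,c3) = 3
(r2,c4) = 4
(r3,c3) = 1
(r3,c4) = 3
(r1,c2) = 3
(r1,c3) = 2
(r1,c4) = 1
(r3,c2) = 5

4 3 2 1 5 / 5 2 3 4 1 / 2 5 1 3 4 / 1 4 5 2 3 / 3 1 4 5 2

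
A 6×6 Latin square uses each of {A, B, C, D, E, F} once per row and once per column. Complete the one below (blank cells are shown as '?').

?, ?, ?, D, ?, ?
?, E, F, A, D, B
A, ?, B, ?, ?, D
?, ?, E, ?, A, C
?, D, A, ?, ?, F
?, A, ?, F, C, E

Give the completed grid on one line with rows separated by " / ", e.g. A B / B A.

F B C D E A / C E F A D B / A C B E F D / D F E B A C / E D A C B F / B A D F C E

(r1,c3) = C
(r1,c6) = A
(r2,c1) = C
(r4,c4) = B
(r6,c3) = D
(r4,c2) = F
(r6,c1) = B
(r1,c2) = B
(r3,c2) = C
(r3,c4) = E
(r3,c5) = F
(r4,c1) = D
(r5,c1) = E
(r5,c4) = C
(r5,c5) = B
(r1,c1) = F
(r1,c5) = E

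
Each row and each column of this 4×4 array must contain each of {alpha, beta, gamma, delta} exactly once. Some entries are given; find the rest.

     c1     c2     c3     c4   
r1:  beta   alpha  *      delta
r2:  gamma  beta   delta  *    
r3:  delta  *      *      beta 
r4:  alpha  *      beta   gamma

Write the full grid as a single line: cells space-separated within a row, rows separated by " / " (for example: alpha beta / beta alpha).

beta alpha gamma delta / gamma beta delta alpha / delta gamma alpha beta / alpha delta beta gamma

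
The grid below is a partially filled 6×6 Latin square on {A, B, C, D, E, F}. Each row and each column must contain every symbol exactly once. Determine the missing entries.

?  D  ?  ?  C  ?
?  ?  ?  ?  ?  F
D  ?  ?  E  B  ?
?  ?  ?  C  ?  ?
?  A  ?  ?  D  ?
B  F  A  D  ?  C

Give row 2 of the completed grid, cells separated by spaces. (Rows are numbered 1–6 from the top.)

C E D B A F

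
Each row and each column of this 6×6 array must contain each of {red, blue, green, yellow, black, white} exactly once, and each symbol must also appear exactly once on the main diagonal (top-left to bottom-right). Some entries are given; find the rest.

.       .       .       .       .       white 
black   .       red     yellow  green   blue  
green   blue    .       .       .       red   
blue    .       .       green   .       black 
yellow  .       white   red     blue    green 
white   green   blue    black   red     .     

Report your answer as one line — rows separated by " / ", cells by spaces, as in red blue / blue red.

row 1 has {white}; column 1 has {blue,green,yellow,black,white}; the diagonal has {blue,green} — only red is left for (r1,c1).
row 1 has {red,white}; column 4 has {red,green,yellow,black} — only blue is left for (r1,c4).
row 2 has {red,blue,green,yellow,black}; column 2 has {blue,green}; the diagonal has {red,blue,green} — only white is left for (r2,c2).
row 3 has {red,blue,green}; column 4 has {red,blue,green,yellow,black} — only white is left for (r3,c4).
row 4 has {blue,green,black}; column 3 has {red,blue,white} — only yellow is left for (r4,c3).
row 4 has {blue,green,yellow,black}; column 5 has {red,blue,green} — only white is left for (r4,c5).
row 5 has {red,blue,green,yellow,white}; column 2 has {blue,green,white} — only black is left for (r5,c2).
row 6 has {red,blue,green,black,white}; column 6 has {red,blue,green,black,white}; the diagonal has {red,blue,green,white} — only yellow is left for (r6,c6).
row 1 has {red,blue,white}; column 2 has {blue,green,black,white} — only yellow is left for (r1,c2).
row 1 has {red,blue,yellow,white}; column 5 has {red,blue,green,white} — only black is left for (r1,c5).
row 3 has {red,blue,green,white}; column 3 has {red,blue,yellow,white}; the diagonal has {red,blue,green,yellow,white} — only black is left for (r3,c3).
row 3 has {red,blue,green,black,white}; column 5 has {red,blue,green,black,white} — only yellow is left for (r3,c5).
row 4 has {blue,green,yellow,black,white}; column 2 has {blue,green,yellow,black,white} — only red is left for (r4,c2).
row 1 has {red,blue,yellow,black,white}; column 3 has {red,blue,yellow,black,white} — only green is left for (r1,c3).

red yellow green blue black white / black white red yellow green blue / green blue black white yellow red / blue red yellow green white black / yellow black white red blue green / white green blue black red yellow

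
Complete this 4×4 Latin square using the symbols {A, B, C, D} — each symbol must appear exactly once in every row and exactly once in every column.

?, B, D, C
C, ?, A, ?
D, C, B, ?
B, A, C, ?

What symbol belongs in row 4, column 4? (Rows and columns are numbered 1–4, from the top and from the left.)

At row 1, column 1: row 1 has {B,C,D}; column 1 has {B,C,D}; that leaves A.
At row 2, column 2: row 2 has {A,C}; column 2 has {A,B,C}; that leaves D.
At row 2, column 4: row 2 has {A,C,D}; column 4 has {C}; that leaves B.
At row 3, column 4: row 3 has {B,C,D}; column 4 has {B,C}; that leaves A.
At row 4, column 4: row 4 has {A,B,C}; column 4 has {A,B,C}; that leaves D.

D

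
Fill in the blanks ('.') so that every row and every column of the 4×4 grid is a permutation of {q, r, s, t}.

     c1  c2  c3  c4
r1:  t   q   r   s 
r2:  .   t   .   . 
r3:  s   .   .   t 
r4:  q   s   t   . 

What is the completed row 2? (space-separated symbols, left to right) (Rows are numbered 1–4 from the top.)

(r2,c1) = r
(r2,c4) = q
(r3,c2) = r
(r3,c3) = q
(r4,c4) = r
(r2,c3) = s

r t s q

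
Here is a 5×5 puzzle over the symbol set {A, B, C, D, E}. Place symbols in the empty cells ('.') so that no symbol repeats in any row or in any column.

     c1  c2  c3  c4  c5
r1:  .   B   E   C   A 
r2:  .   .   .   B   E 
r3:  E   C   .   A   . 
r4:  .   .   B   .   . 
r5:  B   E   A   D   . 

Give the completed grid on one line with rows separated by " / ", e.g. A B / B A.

D B E C A / A D C B E / E C D A B / C A B E D / B E A D C

Cell (r1,c1): row 1 has {A,B,C,E}; column 1 has {B,E} → D.
Cell (r3,c3): row 3 has {A,C,E}; column 3 has {A,B,E} → D.
Cell (r3,c5): row 3 has {A,C,D,E}; column 5 has {A,E} → B.
Cell (r4,c4): row 4 has {B}; column 4 has {A,B,C,D} → E.
Cell (r5,c5): row 5 has {A,B,D,E}; column 5 has {A,B,E} → C.
Cell (r2,c3): row 2 has {B,E}; column 3 has {A,B,D,E} → C.
Cell (r4,c5): row 4 has {B,E}; column 5 has {A,B,C,E} → D.
Cell (r2,c1): row 2 has {B,C,E}; column 1 has {B,D,E} → A.
Cell (r2,c2): row 2 has {A,B,C,E}; column 2 has {B,C,E} → D.
Cell (r4,c1): row 4 has {B,D,E}; column 1 has {A,B,D,E} → C.
Cell (r4,c2): row 4 has {B,C,D,E}; column 2 has {B,C,D,E} → A.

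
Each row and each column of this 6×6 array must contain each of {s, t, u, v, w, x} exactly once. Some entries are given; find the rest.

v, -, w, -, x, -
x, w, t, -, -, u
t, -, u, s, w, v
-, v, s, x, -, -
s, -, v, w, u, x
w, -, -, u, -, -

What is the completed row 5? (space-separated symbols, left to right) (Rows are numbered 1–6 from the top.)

(r1,c4) = t
(r1,c6) = s
(r2,c4) = v
(r2,c5) = s
(r3,c2) = x
(r4,c1) = u
(r4,c5) = t
(r4,c6) = w
(r5,c2) = t

s t v w u x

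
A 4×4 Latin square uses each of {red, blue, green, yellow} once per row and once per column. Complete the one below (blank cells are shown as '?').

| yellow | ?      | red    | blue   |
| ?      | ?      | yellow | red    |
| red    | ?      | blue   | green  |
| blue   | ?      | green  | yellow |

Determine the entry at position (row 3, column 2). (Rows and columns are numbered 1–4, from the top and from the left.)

yellow

(r1,c2) = green
(r2,c1) = green
(r2,c2) = blue
(r3,c2) = yellow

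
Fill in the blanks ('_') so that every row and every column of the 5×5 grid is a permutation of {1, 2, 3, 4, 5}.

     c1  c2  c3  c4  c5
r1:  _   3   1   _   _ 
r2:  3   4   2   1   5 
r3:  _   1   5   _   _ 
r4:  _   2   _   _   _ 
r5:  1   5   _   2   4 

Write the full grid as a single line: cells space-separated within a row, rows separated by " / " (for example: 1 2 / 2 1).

4 3 1 5 2 / 3 4 2 1 5 / 2 1 5 4 3 / 5 2 4 3 1 / 1 5 3 2 4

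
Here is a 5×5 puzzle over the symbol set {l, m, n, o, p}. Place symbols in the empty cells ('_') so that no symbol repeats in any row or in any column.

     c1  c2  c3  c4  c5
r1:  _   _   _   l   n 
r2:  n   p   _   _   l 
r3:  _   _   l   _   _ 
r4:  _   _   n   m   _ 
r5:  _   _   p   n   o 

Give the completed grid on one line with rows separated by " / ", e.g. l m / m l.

p m o l n / n p m o l / o n l p m / l o n m p / m l p n o

row 2 has {l,n,p}; column 4 has {l,m,n} — only o is left for (r2,c4).
row 3 has {l}; column 4 has {l,m,n,o} — only p is left for (r3,c4).
row 3 has {l,p}; column 5 has {l,n,o} — only m is left for (r3,c5).
row 4 has {m,n}; column 5 has {l,m,n,o} — only p is left for (r4,c5).
row 2 has {l,n,o,p}; column 3 has {l,n,p} — only m is left for (r2,c3).
row 3 has {l,m,p}; column 1 has {n} — only o is left for (r3,c1).
row 3 has {l,m,o,p}; column 2 has {p} — only n is left for (r3,c2).
row 4 has {m,n,p}; column 1 has {n,o} — only l is left for (r4,c1).
row 4 has {l,m,n,p}; column 2 has {n,p} — only o is left for (r4,c2).
row 5 has {n,o,p}; column 1 has {l,n,o} — only m is left for (r5,c1).
row 5 has {m,n,o,p}; column 2 has {n,o,p} — only l is left for (r5,c2).
row 1 has {l,n}; column 1 has {l,m,n,o} — only p is left for (r1,c1).
row 1 has {l,n,p}; column 2 has {l,n,o,p} — only m is left for (r1,c2).
row 1 has {l,m,n,p}; column 3 has {l,m,n,p} — only o is left for (r1,c3).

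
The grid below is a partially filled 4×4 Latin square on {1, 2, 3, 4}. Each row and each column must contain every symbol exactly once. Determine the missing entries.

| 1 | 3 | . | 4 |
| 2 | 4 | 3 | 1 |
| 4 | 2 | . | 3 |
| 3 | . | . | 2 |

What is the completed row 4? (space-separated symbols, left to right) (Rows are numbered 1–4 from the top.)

3 1 4 2

(r1,c3) = 2
(r3,c3) = 1
(r4,c2) = 1
(r4,c3) = 4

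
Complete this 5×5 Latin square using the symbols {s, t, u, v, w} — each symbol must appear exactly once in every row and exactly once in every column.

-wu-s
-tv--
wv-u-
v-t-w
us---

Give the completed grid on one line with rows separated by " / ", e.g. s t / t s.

t w u v s / s t v w u / w v s u t / v u t s w / u s w t v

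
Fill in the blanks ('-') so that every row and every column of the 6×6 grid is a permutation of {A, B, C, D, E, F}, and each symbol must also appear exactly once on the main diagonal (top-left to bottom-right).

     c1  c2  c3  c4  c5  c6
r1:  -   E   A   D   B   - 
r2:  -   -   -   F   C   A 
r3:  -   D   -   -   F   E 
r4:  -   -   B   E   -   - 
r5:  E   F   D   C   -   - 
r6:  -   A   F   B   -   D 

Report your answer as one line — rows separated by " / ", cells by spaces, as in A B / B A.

F E A D B C / D B E F C A / B D C A F E / A C B E D F / E F D C A B / C A F B E D

(r2,c2) = B
(r2,c3) = E
(r3,c3) = C
(r3,c4) = A
(r4,c2) = C
(r4,c6) = F
(r5,c5) = A
(r5,c6) = B
(r6,c1) = C
(r6,c5) = E
(r1,c1) = F
(r1,c6) = C
(r2,c1) = D
(r3,c1) = B
(r4,c1) = A
(r4,c5) = D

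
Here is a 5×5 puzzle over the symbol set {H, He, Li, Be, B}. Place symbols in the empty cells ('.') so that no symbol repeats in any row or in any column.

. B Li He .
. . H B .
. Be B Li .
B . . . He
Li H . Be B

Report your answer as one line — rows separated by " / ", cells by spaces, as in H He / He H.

(r3,c5) = H
(r4,c2) = Li
(r4,c3) = Be
(r4,c4) = H
(r5,c3) = He
(r1,c5) = Be
(r2,c2) = He
(r2,c5) = Li
(r3,c1) = He
(r1,c1) = H
(r2,c1) = Be

H B Li He Be / Be He H B Li / He Be B Li H / B Li Be H He / Li H He Be B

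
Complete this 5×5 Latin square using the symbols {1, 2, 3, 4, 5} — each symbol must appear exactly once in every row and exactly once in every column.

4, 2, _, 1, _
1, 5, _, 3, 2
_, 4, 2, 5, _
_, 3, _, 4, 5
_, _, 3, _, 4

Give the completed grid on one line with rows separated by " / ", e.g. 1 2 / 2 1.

4 2 5 1 3 / 1 5 4 3 2 / 3 4 2 5 1 / 2 3 1 4 5 / 5 1 3 2 4

row 1 has {1,2,4}; column 3 has {2,3} — only 5 is left for (r1,c3).
row 1 has {1,2,4,5}; column 5 has {2,4,5} — only 3 is left for (r1,c5).
row 2 has {1,2,3,5}; column 3 has {2,3,5} — only 4 is left for (r2,c3).
row 3 has {2,4,5}; column 1 has {1,4} — only 3 is left for (r3,c1).
row 3 has {2,3,4,5}; column 5 has {2,3,4,5} — only 1 is left for (r3,c5).
row 4 has {3,4,5}; column 1 has {1,3,4} — only 2 is left for (r4,c1).
row 4 has {2,3,4,5}; column 3 has {2,3,4,5} — only 1 is left for (r4,c3).
row 5 has {3,4}; column 1 has {1,2,3,4} — only 5 is left for (r5,c1).
row 5 has {3,4,5}; column 2 has {2,3,4,5} — only 1 is left for (r5,c2).
row 5 has {1,3,4,5}; column 4 has {1,3,4,5} — only 2 is left for (r5,c4).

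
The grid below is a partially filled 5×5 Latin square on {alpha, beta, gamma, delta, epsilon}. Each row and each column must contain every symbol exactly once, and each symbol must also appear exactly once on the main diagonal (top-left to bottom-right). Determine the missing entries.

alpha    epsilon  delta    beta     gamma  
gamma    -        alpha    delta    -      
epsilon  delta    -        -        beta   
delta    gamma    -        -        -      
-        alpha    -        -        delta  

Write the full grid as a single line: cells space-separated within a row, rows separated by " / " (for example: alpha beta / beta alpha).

alpha epsilon delta beta gamma / gamma beta alpha delta epsilon / epsilon delta gamma alpha beta / delta gamma beta epsilon alpha / beta alpha epsilon gamma delta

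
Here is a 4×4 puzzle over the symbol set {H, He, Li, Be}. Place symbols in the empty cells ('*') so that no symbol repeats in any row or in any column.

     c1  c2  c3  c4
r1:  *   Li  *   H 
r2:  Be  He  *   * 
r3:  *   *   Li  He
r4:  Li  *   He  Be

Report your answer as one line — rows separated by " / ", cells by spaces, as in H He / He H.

He Li Be H / Be He H Li / H Be Li He / Li H He Be

(r1,c1): row 1 has {H,Li}; column 1 has {Li,Be}, so it must be He.
(r1,c3): row 1 has {H,He,Li}; column 3 has {He,Li}, so it must be Be.
(r2,c3): row 2 has {He,Be}; column 3 has {He,Li,Be}, so it must be H.
(r2,c4): row 2 has {H,He,Be}; column 4 has {H,He,Be}, so it must be Li.
(r3,c1): row 3 has {He,Li}; column 1 has {He,Li,Be}, so it must be H.
(r3,c2): row 3 has {H,He,Li}; column 2 has {He,Li}, so it must be Be.
(r4,c2): row 4 has {He,Li,Be}; column 2 has {He,Li,Be}, so it must be H.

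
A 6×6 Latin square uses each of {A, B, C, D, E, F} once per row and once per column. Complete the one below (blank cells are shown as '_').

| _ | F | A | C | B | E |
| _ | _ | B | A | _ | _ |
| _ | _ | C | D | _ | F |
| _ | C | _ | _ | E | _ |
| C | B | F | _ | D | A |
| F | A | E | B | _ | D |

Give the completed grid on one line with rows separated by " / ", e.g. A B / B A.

D F A C B E / E D B A F C / B E C D A F / A C D F E B / C B F E D A / F A E B C D

row 1 has {A,B,C,E,F}; column 1 has {C,F} — only D is left for (r1,c1).
row 2 has {A,B}; column 1 has {C,D,F} — only E is left for (r2,c1).
row 2 has {A,B,E}; column 2 has {A,B,C,F} — only D is left for (r2,c2).
row 2 has {A,B,D,E}; column 6 has {A,D,E,F} — only C is left for (r2,c6).
row 3 has {C,D,F}; column 2 has {A,B,C,D,F} — only E is left for (r3,c2).
row 3 has {C,D,E,F}; column 5 has {B,D,E} — only A is left for (r3,c5).
row 4 has {C,E}; column 3 has {A,B,C,E,F} — only D is left for (r4,c3).
row 4 has {C,D,E}; column 4 has {A,B,C,D} — only F is left for (r4,c4).
row 4 has {C,D,E,F}; column 6 has {A,C,D,E,F} — only B is left for (r4,c6).
row 5 has {A,B,C,D,F}; column 4 has {A,B,C,D,F} — only E is left for (r5,c4).
row 6 has {A,B,D,E,F}; column 5 has {A,B,D,E} — only C is left for (r6,c5).
row 2 has {A,B,C,D,E}; column 5 has {A,B,C,D,E} — only F is left for (r2,c5).
row 3 has {A,C,D,E,F}; column 1 has {C,D,E,F} — only B is left for (r3,c1).
row 4 has {B,C,D,E,F}; column 1 has {B,C,D,E,F} — only A is left for (r4,c1).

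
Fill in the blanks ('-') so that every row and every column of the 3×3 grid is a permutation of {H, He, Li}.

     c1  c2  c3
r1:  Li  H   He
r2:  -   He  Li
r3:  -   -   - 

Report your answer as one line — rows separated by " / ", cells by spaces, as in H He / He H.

Cell (r2,c1): row 2 has {He,Li}; column 1 has {Li} → H.
Cell (r3,c1): row 3 is empty so far; column 1 has {H,Li} → He.
Cell (r3,c2): row 3 has {He}; column 2 has {H,He} → Li.
Cell (r3,c3): row 3 has {He,Li}; column 3 has {He,Li} → H.

Li H He / H He Li / He Li H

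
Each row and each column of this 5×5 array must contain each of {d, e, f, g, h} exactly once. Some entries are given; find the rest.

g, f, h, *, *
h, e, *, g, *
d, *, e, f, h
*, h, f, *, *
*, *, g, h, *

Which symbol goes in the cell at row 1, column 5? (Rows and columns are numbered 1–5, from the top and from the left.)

d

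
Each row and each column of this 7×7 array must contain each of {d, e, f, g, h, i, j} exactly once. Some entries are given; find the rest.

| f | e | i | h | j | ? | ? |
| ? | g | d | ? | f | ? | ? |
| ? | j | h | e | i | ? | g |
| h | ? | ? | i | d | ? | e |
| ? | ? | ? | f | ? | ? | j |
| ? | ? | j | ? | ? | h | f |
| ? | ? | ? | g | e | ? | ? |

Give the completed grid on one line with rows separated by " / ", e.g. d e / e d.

(r1,c7) = d
(r2,c4) = j
(r3,c1) = d
(r3,c6) = f
(r4,c2) = f
(r4,c3) = g
(r4,c6) = j
(r5,c3) = e
(r6,c4) = d
(r6,c5) = g
(r7,c3) = f
(r1,c6) = g
(r5,c5) = h
(r6,c2) = i
(r5,c2) = d
(r5,c6) = i
(r6,c1) = e
(r7,c2) = h
(r7,c6) = d
(r7,c7) = i
(r2,c1) = i
(r2,c6) = e
(r2,c7) = h
(r5,c1) = g
(r7,c1) = j

f e i h j g d / i g d j f e h / d j h e i f g / h f g i d j e / g d e f h i j / e i j d g h f / j h f g e d i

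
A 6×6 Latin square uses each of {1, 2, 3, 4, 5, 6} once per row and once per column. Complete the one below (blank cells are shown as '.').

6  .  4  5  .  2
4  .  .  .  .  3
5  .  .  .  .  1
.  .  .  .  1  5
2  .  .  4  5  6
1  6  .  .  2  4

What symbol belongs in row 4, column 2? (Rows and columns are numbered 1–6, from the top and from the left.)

4

At row 1, column 5: row 1 has {2,4,5,6}; column 5 has {1,2,5}; that leaves 3.
At row 2, column 5: row 2 has {3,4}; column 5 has {1,2,3,5}; that leaves 6.
At row 3, column 5: row 3 has {1,5}; column 5 has {1,2,3,5,6}; that leaves 4.
At row 4, column 1: row 4 has {1,5}; column 1 has {1,2,4,5,6}; that leaves 3.
At row 6, column 4: row 6 has {1,2,4,6}; column 4 has {4,5}; that leaves 3.
At row 1, column 2: row 1 has {2,3,4,5,6}; column 2 has {6}; that leaves 1.
At row 5, column 2: row 5 has {2,4,5,6}; column 2 has {1,6}; that leaves 3.
At row 5, column 3: row 5 has {2,3,4,5,6}; column 3 has {4}; that leaves 1.
At row 6, column 3: row 6 has {1,2,3,4,6}; column 3 has {1,4}; that leaves 5.
At row 2, column 3: row 2 has {3,4,6}; column 3 has {1,4,5}; that leaves 2.
At row 2, column 4: row 2 has {2,3,4,6}; column 4 has {3,4,5}; that leaves 1.
At row 3, column 2: row 3 has {1,4,5}; column 2 has {1,3,6}; that leaves 2.
At row 3, column 4: row 3 has {1,2,4,5}; column 4 has {1,3,4,5}; that leaves 6.
At row 4, column 2: row 4 has {1,3,5}; column 2 has {1,2,3,6}; that leaves 4.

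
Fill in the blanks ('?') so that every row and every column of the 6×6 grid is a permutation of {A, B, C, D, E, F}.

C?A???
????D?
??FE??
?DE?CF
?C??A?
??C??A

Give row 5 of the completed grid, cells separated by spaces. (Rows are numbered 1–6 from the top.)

row 2 has {D}; column 3 has {A,C,E,F} — only B is left for (r2,c3).
row 3 has {E,F}; column 5 has {A,C,D} — only B is left for (r3,c5).
row 5 has {A,C}; column 3 has {A,B,C,E,F} — only D is left for (r5,c3).
row 3 has {B,E,F}; column 2 has {C,D} — only A is left for (r3,c2).
row 3 has {A,B,E,F}; column 1 has {C} — only D is left for (r3,c1).
row 3 has {A,B,D,E,F}; column 6 has {A,F} — only C is left for (r3,c6).
row 2 has {B,D}; column 6 has {A,C,F} — only E is left for (r2,c6).
row 5 has {A,C,D}; column 6 has {A,C,E,F} — only B is left for (r5,c6).
row 1 has {A,C}; column 6 has {A,B,C,E,F} — only D is left for (r1,c6).
row 2 has {B,D,E}; column 2 has {A,C,D} — only F is left for (r2,c2).
row 5 has {A,B,C,D}; column 4 has {E} — only F is left for (r5,c4).
row 1 has {A,C,D}; column 4 has {E,F} — only B is left for (r1,c4).
row 2 has {B,D,E,F}; column 1 has {C,D} — only A is left for (r2,c1).
row 2 has {A,B,D,E,F}; column 4 has {B,E,F} — only C is left for (r2,c4).
row 4 has {C,D,E,F}; column 1 has {A,C,D} — only B is left for (r4,c1).
row 4 has {B,C,D,E,F}; column 4 has {B,C,E,F} — only A is left for (r4,c4).
row 5 has {A,B,C,D,F}; column 1 has {A,B,C,D} — only E is left for (r5,c1).

E C D F A B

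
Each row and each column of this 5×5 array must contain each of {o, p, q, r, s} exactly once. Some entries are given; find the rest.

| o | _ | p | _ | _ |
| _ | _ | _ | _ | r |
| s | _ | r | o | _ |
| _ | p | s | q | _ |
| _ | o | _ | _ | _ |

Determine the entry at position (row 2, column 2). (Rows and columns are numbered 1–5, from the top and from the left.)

s

(r3,c2) = q
(r3,c5) = p
(r4,c1) = r
(r4,c5) = o
(r5,c3) = q
(r5,c5) = s
(r1,c5) = q
(r2,c2) = s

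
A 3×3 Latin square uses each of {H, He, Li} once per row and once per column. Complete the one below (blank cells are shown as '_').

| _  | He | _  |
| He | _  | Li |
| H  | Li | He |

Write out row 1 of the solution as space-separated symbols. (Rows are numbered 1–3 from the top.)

(r1,c1) = Li
(r1,c3) = H

Li He H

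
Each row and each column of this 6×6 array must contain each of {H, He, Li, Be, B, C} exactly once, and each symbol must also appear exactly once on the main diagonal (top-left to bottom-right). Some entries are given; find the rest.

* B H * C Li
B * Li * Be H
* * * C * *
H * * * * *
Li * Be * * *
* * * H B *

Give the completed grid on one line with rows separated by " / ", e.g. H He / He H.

(r2,c4) = He
(r5,c4) = B
(r1,c4) = Be
(r2,c2) = C
(r4,c4) = Li
(r4,c5) = He
(r5,c5) = H
(r1,c1) = He
(r3,c1) = Be
(r3,c3) = B
(r3,c5) = Li
(r3,c6) = He
(r4,c2) = Be
(r4,c3) = C
(r4,c6) = B
(r5,c2) = He
(r5,c6) = C
(r6,c1) = C
(r6,c2) = Li
(r6,c3) = He
(r6,c6) = Be
(r3,c2) = H

He B H Be C Li / B C Li He Be H / Be H B C Li He / H Be C Li He B / Li He Be B H C / C Li He H B Be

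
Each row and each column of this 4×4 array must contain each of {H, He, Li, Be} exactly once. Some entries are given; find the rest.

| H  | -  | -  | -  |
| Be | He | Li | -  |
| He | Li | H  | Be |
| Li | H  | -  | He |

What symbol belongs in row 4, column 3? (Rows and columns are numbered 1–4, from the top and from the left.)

Be

(r1,c2) = Be
(r1,c3) = He
(r1,c4) = Li
(r2,c4) = H
(r4,c3) = Be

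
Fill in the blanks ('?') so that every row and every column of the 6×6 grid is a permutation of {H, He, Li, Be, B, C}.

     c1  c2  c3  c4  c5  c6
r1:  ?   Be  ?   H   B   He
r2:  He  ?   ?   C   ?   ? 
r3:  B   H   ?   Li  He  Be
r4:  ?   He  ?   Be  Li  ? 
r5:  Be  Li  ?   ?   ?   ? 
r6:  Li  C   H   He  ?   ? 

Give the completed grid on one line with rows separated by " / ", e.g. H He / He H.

C Be Li H B He / He B Be C H Li / B H C Li He Be / H He B Be Li C / Be Li He B C H / Li C H He Be B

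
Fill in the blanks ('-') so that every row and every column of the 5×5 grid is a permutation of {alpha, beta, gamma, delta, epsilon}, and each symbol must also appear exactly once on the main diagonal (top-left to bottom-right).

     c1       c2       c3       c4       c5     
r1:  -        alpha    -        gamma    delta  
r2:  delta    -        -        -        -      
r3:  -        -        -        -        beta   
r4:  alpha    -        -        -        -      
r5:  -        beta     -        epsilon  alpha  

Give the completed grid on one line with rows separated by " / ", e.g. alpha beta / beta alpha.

beta alpha epsilon gamma delta / delta epsilon alpha beta gamma / epsilon delta gamma alpha beta / alpha gamma beta delta epsilon / gamma beta delta epsilon alpha

(r5,c1) = gamma
(r5,c3) = delta
(r3,c1) = epsilon
(r3,c3) = gamma
(r1,c1) = beta
(r1,c3) = epsilon
(r2,c2) = epsilon
(r2,c5) = gamma
(r3,c2) = delta
(r3,c4) = alpha
(r4,c2) = gamma
(r4,c3) = beta
(r4,c4) = delta
(r4,c5) = epsilon
(r2,c3) = alpha
(r2,c4) = beta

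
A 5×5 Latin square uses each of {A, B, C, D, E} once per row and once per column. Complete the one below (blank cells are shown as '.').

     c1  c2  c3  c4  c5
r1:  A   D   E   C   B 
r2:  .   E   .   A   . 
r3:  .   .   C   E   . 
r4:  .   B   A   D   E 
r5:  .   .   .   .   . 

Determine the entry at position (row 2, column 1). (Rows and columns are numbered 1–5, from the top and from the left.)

D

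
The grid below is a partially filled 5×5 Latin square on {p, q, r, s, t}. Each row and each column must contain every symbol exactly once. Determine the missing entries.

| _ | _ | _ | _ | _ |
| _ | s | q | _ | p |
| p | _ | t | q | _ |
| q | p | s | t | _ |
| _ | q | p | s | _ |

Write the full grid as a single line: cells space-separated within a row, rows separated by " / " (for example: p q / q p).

s t r p q / t s q r p / p r t q s / q p s t r / r q p s t

(r1,c3): row 1 is empty so far; column 3 has {p,q,s,t}, so it must be r.
(r1,c4): row 1 has {r}; column 4 has {q,s,t}, so it must be p.
(r2,c4): row 2 has {p,q,s}; column 4 has {p,q,s,t}, so it must be r.
(r3,c2): row 3 has {p,q,t}; column 2 has {p,q,s}, so it must be r.
(r3,c5): row 3 has {p,q,r,t}; column 5 has {p}, so it must be s.
(r4,c5): row 4 has {p,q,s,t}; column 5 has {p,s}, so it must be r.
(r5,c5): row 5 has {p,q,s}; column 5 has {p,r,s}, so it must be t.
(r1,c2): row 1 has {p,r}; column 2 has {p,q,r,s}, so it must be t.
(r1,c5): row 1 has {p,r,t}; column 5 has {p,r,s,t}, so it must be q.
(r2,c1): row 2 has {p,q,r,s}; column 1 has {p,q}, so it must be t.
(r5,c1): row 5 has {p,q,s,t}; column 1 has {p,q,t}, so it must be r.
(r1,c1): row 1 has {p,q,r,t}; column 1 has {p,q,r,t}, so it must be s.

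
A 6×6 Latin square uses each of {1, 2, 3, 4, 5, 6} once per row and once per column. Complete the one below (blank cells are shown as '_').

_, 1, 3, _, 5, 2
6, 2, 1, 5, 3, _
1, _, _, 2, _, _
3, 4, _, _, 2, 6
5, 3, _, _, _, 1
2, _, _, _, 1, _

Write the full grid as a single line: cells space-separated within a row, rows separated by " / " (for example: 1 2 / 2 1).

4 1 3 6 5 2 / 6 2 1 5 3 4 / 1 5 6 2 4 3 / 3 4 5 1 2 6 / 5 3 2 4 6 1 / 2 6 4 3 1 5

(r1,c1): row 1 has {1,2,3,5}; column 1 has {1,2,3,5,6}, so it must be 4.
(r1,c4): row 1 has {1,2,3,4,5}; column 4 has {2,5}, so it must be 6.
(r2,c6): row 2 has {1,2,3,5,6}; column 6 has {1,2,6}, so it must be 4.
(r4,c3): row 4 has {2,3,4,6}; column 3 has {1,3}, so it must be 5.
(r4,c4): row 4 has {2,3,4,5,6}; column 4 has {2,5,6}, so it must be 1.
(r5,c4): row 5 has {1,3,5}; column 4 has {1,2,5,6}, so it must be 4.
(r5,c5): row 5 has {1,3,4,5}; column 5 has {1,2,3,5}, so it must be 6.
(r6,c4): row 6 has {1,2}; column 4 has {1,2,4,5,6}, so it must be 3.
(r6,c6): row 6 has {1,2,3}; column 6 has {1,2,4,6}, so it must be 5.
(r3,c5): row 3 has {1,2}; column 5 has {1,2,3,5,6}, so it must be 4.
(r3,c6): row 3 has {1,2,4}; column 6 has {1,2,4,5,6}, so it must be 3.
(r5,c3): row 5 has {1,3,4,5,6}; column 3 has {1,3,5}, so it must be 2.
(r6,c2): row 6 has {1,2,3,5}; column 2 has {1,2,3,4}, so it must be 6.
(r6,c3): row 6 has {1,2,3,5,6}; column 3 has {1,2,3,5}, so it must be 4.
(r3,c2): row 3 has {1,2,3,4}; column 2 has {1,2,3,4,6}, so it must be 5.
(r3,c3): row 3 has {1,2,3,4,5}; column 3 has {1,2,3,4,5}, so it must be 6.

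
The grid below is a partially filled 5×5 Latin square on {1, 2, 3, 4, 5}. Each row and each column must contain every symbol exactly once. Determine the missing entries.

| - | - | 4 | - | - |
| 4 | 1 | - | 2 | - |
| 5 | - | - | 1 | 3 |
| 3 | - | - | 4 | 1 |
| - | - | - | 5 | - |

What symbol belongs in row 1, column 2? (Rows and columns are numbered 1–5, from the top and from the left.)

5

(r1,c4) = 3
(r2,c5) = 5
(r3,c3) = 2
(r4,c3) = 5
(r1,c5) = 2
(r2,c3) = 3
(r3,c2) = 4
(r4,c2) = 2
(r5,c2) = 3
(r5,c3) = 1
(r5,c5) = 4
(r1,c1) = 1
(r1,c2) = 5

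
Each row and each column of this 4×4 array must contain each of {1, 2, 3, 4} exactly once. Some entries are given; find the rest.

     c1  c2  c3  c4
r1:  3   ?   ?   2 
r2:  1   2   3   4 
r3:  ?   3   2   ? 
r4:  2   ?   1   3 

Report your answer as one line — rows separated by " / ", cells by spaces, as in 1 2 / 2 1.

(r1,c3) = 4
(r3,c1) = 4
(r3,c4) = 1
(r4,c2) = 4
(r1,c2) = 1

3 1 4 2 / 1 2 3 4 / 4 3 2 1 / 2 4 1 3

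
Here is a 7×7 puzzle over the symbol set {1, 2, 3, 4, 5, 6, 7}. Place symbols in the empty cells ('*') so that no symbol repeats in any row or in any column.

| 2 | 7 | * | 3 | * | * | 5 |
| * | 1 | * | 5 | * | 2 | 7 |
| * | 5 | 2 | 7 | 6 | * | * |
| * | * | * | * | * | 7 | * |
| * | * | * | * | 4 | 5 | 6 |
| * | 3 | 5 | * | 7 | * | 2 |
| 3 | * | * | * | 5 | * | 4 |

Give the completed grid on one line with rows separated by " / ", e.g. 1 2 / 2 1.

2 7 6 3 1 4 5 / 6 1 4 5 3 2 7 / 4 5 2 7 6 3 1 / 5 4 1 6 2 7 3 / 7 2 3 1 4 5 6 / 1 3 5 4 7 6 2 / 3 6 7 2 5 1 4

(r1,c5) = 1
(r2,c5) = 3
(r4,c5) = 2
(r5,c2) = 2
(r5,c4) = 1
(r7,c2) = 6
(r7,c4) = 2
(r7,c6) = 1
(r4,c2) = 4
(r4,c4) = 6
(r5,c1) = 7
(r5,c3) = 3
(r6,c4) = 4
(r6,c6) = 6
(r7,c3) = 7
(r1,c6) = 4
(r3,c6) = 3
(r3,c7) = 1
(r4,c3) = 1
(r4,c7) = 3
(r6,c1) = 1
(r1,c3) = 6
(r2,c3) = 4
(r3,c1) = 4
(r4,c1) = 5
(r2,c1) = 6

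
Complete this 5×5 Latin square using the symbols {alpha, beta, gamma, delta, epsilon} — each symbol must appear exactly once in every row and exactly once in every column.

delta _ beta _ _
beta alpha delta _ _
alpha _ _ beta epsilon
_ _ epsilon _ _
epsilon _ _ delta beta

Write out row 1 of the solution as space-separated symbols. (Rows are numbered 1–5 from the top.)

delta epsilon beta gamma alpha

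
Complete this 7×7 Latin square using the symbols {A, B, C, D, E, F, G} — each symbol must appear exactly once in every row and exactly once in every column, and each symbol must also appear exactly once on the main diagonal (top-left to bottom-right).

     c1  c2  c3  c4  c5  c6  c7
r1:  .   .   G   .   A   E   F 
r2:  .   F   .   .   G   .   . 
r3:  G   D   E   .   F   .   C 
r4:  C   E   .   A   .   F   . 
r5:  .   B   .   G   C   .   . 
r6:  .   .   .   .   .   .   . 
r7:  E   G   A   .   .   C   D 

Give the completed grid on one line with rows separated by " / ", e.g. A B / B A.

B C G D A E F / D F C E G B A / G D E B F A C / C E B A D F G / A B F G C D E / F A D C E G B / E G A F B C D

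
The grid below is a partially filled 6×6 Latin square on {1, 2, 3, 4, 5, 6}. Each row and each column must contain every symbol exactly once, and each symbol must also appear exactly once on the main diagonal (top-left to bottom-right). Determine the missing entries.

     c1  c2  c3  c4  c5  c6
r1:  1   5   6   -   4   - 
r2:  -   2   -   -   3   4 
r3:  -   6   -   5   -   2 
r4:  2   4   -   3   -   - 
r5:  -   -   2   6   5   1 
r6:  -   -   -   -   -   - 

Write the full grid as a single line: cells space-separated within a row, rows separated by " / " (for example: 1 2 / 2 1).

row 1 has {1,4,5,6}; column 4 has {3,5,6} — only 2 is left for (r1,c4).
row 1 has {1,2,4,5,6}; column 6 has {1,2,4} — only 3 is left for (r1,c6).
row 2 has {2,3,4}; column 4 has {2,3,5,6} — only 1 is left for (r2,c4).
row 3 has {2,5,6}; column 3 has {2,6}; the diagonal has {1,2,3,5} — only 4 is left for (r3,c3).
row 3 has {2,4,5,6}; column 5 has {3,4,5} — only 1 is left for (r3,c5).
row 4 has {2,3,4}; column 5 has {1,3,4,5} — only 6 is left for (r4,c5).
row 4 has {2,3,4,6}; column 6 has {1,2,3,4} — only 5 is left for (r4,c6).
row 5 has {1,2,5,6}; column 2 has {2,4,5,6} — only 3 is left for (r5,c2).
row 6 is empty so far; column 2 has {2,3,4,5,6} — only 1 is left for (r6,c2).
row 6 has {1}; column 4 has {1,2,3,5,6} — only 4 is left for (r6,c4).
row 6 has {1,4}; column 5 has {1,3,4,5,6} — only 2 is left for (r6,c5).
row 6 has {1,2,4}; column 6 has {1,2,3,4,5}; the diagonal has {1,2,3,4,5} — only 6 is left for (r6,c6).
row 2 has {1,2,3,4}; column 3 has {2,4,6} — only 5 is left for (r2,c3).
row 3 has {1,2,4,5,6}; column 1 has {1,2} — only 3 is left for (r3,c1).
row 4 has {2,3,4,5,6}; column 3 has {2,4,5,6} — only 1 is left for (r4,c3).
row 5 has {1,2,3,5,6}; column 1 has {1,2,3} — only 4 is left for (r5,c1).
row 6 has {1,2,4,6}; column 1 has {1,2,3,4} — only 5 is left for (r6,c1).
row 6 has {1,2,4,5,6}; column 3 has {1,2,4,5,6} — only 3 is left for (r6,c3).
row 2 has {1,2,3,4,5}; column 1 has {1,2,3,4,5} — only 6 is left for (r2,c1).

1 5 6 2 4 3 / 6 2 5 1 3 4 / 3 6 4 5 1 2 / 2 4 1 3 6 5 / 4 3 2 6 5 1 / 5 1 3 4 2 6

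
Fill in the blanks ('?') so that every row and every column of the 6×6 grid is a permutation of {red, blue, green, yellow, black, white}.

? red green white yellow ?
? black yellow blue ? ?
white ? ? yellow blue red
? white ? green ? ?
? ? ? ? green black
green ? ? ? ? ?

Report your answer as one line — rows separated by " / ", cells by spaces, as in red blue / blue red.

black red green white yellow blue / red black yellow blue white green / white green black yellow blue red / blue white red green black yellow / yellow blue white red green black / green yellow blue black red white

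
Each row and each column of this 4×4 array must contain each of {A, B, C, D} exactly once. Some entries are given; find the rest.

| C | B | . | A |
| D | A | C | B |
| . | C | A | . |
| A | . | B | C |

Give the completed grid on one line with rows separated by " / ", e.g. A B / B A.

C B D A / D A C B / B C A D / A D B C

At row 1, column 3: row 1 has {A,B,C}; column 3 has {A,B,C}; that leaves D.
At row 3, column 1: row 3 has {A,C}; column 1 has {A,C,D}; that leaves B.
At row 3, column 4: row 3 has {A,B,C}; column 4 has {A,B,C}; that leaves D.
At row 4, column 2: row 4 has {A,B,C}; column 2 has {A,B,C}; that leaves D.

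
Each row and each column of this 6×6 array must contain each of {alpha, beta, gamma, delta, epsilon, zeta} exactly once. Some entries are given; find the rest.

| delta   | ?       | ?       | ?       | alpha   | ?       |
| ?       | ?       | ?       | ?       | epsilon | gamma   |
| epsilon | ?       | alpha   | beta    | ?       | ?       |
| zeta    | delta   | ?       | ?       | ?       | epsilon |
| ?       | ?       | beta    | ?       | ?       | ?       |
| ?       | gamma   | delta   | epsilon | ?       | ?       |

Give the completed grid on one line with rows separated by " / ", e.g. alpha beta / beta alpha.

delta beta epsilon gamma alpha zeta / beta alpha zeta delta epsilon gamma / epsilon zeta alpha beta gamma delta / zeta delta gamma alpha beta epsilon / gamma epsilon beta zeta delta alpha / alpha gamma delta epsilon zeta beta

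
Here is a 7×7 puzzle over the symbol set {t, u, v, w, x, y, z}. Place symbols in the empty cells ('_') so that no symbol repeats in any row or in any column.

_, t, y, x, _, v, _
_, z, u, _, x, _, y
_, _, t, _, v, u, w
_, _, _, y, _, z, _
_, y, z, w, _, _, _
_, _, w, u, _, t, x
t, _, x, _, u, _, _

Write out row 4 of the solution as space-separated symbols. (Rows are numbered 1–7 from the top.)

(r2,c6) = w
(r3,c2) = x
(r3,c4) = z
(r4,c3) = v
(r5,c5) = t
(r5,c6) = x
(r6,c2) = v
(r7,c2) = w
(r7,c4) = v
(r7,c6) = y
(r7,c7) = z
(r1,c7) = u
(r2,c1) = v
(r2,c4) = t
(r3,c1) = y
(r4,c2) = u
(r4,c5) = w
(r4,c7) = t
(r5,c1) = u
(r5,c7) = v
(r6,c1) = z
(r6,c5) = y
(r1,c1) = w
(r1,c5) = z
(r4,c1) = x

x u v y w z t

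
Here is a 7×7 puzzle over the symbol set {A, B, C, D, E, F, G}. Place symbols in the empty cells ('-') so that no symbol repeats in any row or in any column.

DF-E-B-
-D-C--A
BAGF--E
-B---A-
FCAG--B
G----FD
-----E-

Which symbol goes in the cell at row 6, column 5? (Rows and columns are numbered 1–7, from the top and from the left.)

C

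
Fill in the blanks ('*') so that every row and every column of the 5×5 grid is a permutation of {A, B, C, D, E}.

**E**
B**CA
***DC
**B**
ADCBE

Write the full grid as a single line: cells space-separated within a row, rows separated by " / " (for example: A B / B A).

D C E A B / B E D C A / E B A D C / C A B E D / A D C B E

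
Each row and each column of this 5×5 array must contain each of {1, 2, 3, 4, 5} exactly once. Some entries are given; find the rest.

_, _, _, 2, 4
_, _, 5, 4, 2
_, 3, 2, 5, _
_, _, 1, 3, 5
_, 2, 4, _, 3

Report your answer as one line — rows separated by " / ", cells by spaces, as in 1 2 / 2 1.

(r1,c3) = 3
(r2,c2) = 1
(r3,c5) = 1
(r4,c2) = 4
(r5,c4) = 1
(r1,c2) = 5
(r2,c1) = 3
(r3,c1) = 4
(r4,c1) = 2
(r5,c1) = 5
(r1,c1) = 1

1 5 3 2 4 / 3 1 5 4 2 / 4 3 2 5 1 / 2 4 1 3 5 / 5 2 4 1 3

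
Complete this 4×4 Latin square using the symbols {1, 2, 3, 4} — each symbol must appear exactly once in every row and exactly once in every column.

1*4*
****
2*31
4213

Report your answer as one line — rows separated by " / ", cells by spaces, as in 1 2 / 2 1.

1 3 4 2 / 3 1 2 4 / 2 4 3 1 / 4 2 1 3

row 1 has {1,4}; column 2 has {2} — only 3 is left for (r1,c2).
row 1 has {1,3,4}; column 4 has {1,3} — only 2 is left for (r1,c4).
row 2 is empty so far; column 1 has {1,2,4} — only 3 is left for (r2,c1).
row 2 has {3}; column 3 has {1,3,4} — only 2 is left for (r2,c3).
row 2 has {2,3}; column 4 has {1,2,3} — only 4 is left for (r2,c4).
row 3 has {1,2,3}; column 2 has {2,3} — only 4 is left for (r3,c2).
row 2 has {2,3,4}; column 2 has {2,3,4} — only 1 is left for (r2,c2).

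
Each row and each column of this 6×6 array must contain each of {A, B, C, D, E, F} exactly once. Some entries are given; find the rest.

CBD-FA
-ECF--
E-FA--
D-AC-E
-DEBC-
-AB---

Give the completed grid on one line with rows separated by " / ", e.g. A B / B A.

C B D E F A / B E C F A D / E C F A D B / D F A C B E / A D E B C F / F A B D E C

(r1,c4) = E
(r3,c2) = C
(r4,c2) = F
(r4,c5) = B
(r5,c6) = F
(r6,c1) = F
(r6,c4) = D
(r6,c5) = E
(r6,c6) = C
(r3,c5) = D
(r3,c6) = B
(r5,c1) = A
(r2,c1) = B
(r2,c5) = A
(r2,c6) = D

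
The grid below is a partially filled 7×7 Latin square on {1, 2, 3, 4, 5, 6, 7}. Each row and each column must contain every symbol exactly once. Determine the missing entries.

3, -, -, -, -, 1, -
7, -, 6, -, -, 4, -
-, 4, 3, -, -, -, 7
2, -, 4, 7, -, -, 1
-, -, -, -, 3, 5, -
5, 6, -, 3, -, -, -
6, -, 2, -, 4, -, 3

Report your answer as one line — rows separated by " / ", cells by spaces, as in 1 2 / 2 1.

3 2 5 4 7 1 6 / 7 3 6 1 2 4 5 / 1 4 3 2 5 6 7 / 2 5 4 7 6 3 1 / 4 7 1 6 3 5 2 / 5 6 7 3 1 2 4 / 6 1 2 5 4 7 3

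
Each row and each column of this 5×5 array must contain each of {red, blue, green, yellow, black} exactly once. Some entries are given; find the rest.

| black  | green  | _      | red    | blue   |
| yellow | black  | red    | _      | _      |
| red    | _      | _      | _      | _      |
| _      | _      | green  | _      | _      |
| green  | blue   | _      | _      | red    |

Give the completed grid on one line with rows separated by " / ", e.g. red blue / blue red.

(r1,c3) = yellow
(r2,c5) = green
(r3,c2) = yellow
(r3,c5) = black
(r4,c1) = blue
(r4,c2) = red
(r4,c5) = yellow
(r5,c3) = black
(r5,c4) = yellow
(r2,c4) = blue
(r3,c3) = blue
(r3,c4) = green
(r4,c4) = black

black green yellow red blue / yellow black red blue green / red yellow blue green black / blue red green black yellow / green blue black yellow red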